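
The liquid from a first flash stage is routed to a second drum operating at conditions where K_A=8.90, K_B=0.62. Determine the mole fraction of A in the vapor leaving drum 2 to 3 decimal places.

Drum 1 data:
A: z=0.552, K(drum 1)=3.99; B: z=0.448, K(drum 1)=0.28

Drum 1:
Let ψ₁ = V/F and solve Σ zᵢ(Kᵢ−1)/(1+ψ₁(Kᵢ−1)) = 0.
Feasibility: ΣzᵢKᵢ = 2.328, Σzᵢ/Kᵢ = 1.738 — both > 1, two phases present.
Binary case is linear: z₁(K₁−1)(1+ψ₁(K₂−1)) + z₂(K₂−1)(1+ψ₁(K₁−1)) = 0
⇒ ψ₁ = [z₁(K₁−1)+z₂(K₂−1)] / [−(K₁−1)(K₂−1)] = 1.3279/2.1528 = 0.617
Drum-1 compositions:
  A: x = 0.194, y = 0.774
  B: x = 0.806, y = 0.226
Drum-2 feed = drum-1 liquid: z₂ = (0.1941, 0.8059).
Drum 2:
Rachford–Rice: g(ψ₂) = Σ zᵢ(Kᵢ−1)/(1+ψ₂(Kᵢ−1)) = 0.
Check two-phase: ΣzᵢKᵢ = 2.227 > 1 and Σzᵢ/Kᵢ = 1.322 > 1, so g(0) = 1.227 > 0 and g(1) = -0.322 < 0.
Binary case is linear: z₁(K₁−1)(1+ψ₂(K₂−1)) + z₂(K₂−1)(1+ψ₂(K₁−1)) = 0
⇒ ψ₂ = [z₁(K₁−1)+z₂(K₂−1)] / [−(K₁−1)(K₂−1)] = 1.2269/3.0020 = 0.409
  A: x = 0.046, y = 0.408
  B: x = 0.954, y = 0.592

y_A (drum 2) = 0.408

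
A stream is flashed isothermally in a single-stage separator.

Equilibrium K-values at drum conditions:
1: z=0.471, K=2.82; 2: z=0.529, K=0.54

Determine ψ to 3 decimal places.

Let ψ = V/F and solve Σ zᵢ(Kᵢ−1)/(1+ψ(Kᵢ−1)) = 0.
Feasibility: ΣzᵢKᵢ = 1.614, Σzᵢ/Kᵢ = 1.147 — both > 1, two phases present.
Binary case is linear: z₁(K₁−1)(1+ψ(K₂−1)) + z₂(K₂−1)(1+ψ(K₁−1)) = 0
⇒ ψ = [z₁(K₁−1)+z₂(K₂−1)] / [−(K₁−1)(K₂−1)] = 0.6139/0.8372 = 0.733

ψ = 0.733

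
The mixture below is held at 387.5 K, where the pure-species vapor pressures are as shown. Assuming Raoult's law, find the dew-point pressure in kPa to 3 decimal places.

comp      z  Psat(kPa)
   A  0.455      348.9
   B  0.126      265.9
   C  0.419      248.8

At the dew point ψ → 1, so Σzᵢ/Kᵢ = 1 with Kᵢ = Pᵢˢᵃᵗ/P ⇒ 1/P = Σzᵢ/Pᵢˢᵃᵗ.
1/P = 0.455/348.9 + 0.126/265.9 + 0.419/248.8 = 0.003462 ⇒ P = 288.847 kPa

Pdew = 288.847 kPa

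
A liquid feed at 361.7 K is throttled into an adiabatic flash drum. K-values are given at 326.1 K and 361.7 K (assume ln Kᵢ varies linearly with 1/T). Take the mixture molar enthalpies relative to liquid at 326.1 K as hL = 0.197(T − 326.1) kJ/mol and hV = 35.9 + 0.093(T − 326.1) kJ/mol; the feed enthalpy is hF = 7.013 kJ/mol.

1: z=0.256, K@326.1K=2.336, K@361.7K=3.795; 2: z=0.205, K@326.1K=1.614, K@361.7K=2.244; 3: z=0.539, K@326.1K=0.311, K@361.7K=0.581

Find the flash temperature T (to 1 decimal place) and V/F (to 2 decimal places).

T = 328.9 K, V/F = 0.18

Adiabatic flash: solve Rachford–Rice at each trial T, then check hF = ψ·hV(T) + (1−ψ)·hL(T).
  T = 326.1 K: K = (2.336, 1.614, 0.311), RR gives ψ = 0.130, H_out = 4.670 kJ/mol
  T = 361.7 K: K = (3.795, 2.244, 0.581), RR gives ψ = 0.819, H_out = 33.385 kJ/mol
  T = 343.9 K: K = (3.015, 1.919, 0.432), RR gives ψ = 0.439, H_out = 18.462 kJ/mol
  T = 335.0 K: K = (2.663, 1.764, 0.368), RR gives ψ = 0.288, H_out = 11.822 kJ/mol
  T = 330.6 K: K = (2.498, 1.689, 0.339), RR gives ψ = 0.212, H_out = 8.402 kJ/mol
  T = 328.4 K: K = (2.418, 1.652, 0.325), RR gives ψ = 0.173, H_out = 6.615 kJ/mol
Linear interpolation between T = 328.4 (H_out = 6.615) and T = 330.6 (H_out = 8.402) on hF = 7.013 gives T ≈ 328.9 K, at which ψ = 0.18.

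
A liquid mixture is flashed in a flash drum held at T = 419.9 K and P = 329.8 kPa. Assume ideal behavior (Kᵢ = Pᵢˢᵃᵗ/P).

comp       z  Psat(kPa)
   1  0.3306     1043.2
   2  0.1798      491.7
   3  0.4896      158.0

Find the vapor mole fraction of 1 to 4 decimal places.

Raoult's law: Kᵢ = Pᵢˢᵃᵗ/P = Pᵢˢᵃᵗ/329.8.
  K_1 = 1043.2/329.8 = 3.163129, K_2 = 491.7/329.8 = 1.490904, K_3 = 158.0/329.8 = 0.479078
Rachford–Rice: g(ψ) = Σ zᵢ(Kᵢ−1)/(1+ψ(Kᵢ−1)) = 0.
g(0) = ΣzᵢKᵢ − 1 = 0.5484 and g(1) = 1 − Σzᵢ/Kᵢ = -0.2471, so a root lies in (0, 1).
Newton–Raphson from ψ = 0.56:
  ψ = 0.5600: g = 0.03254, g' = -0.6078 → ψ = 0.6135
  ψ = 0.6135: g = 0.00029, g' = -0.5982 → ψ = 0.6140
Converged at ψ = 0.6140.
Compositions from xᵢ = zᵢ/(1+ψ(Kᵢ−1)), yᵢ = Kᵢxᵢ:
  1: x = 0.1420, y = 0.4492
  2: x = 0.1382, y = 0.2060
  3: x = 0.7198, y = 0.3449

y_1 = 0.4492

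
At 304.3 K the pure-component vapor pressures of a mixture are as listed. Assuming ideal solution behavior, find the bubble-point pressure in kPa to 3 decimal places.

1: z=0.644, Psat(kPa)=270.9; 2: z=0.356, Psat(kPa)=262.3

Pbub = 267.838 kPa

At the bubble point ψ → 0, so ΣzᵢKᵢ = 1 with Kᵢ = Pᵢˢᵃᵗ/P ⇒ P = ΣzᵢPᵢˢᵃᵗ.
P = 0.644·270.9 + 0.356·262.3 = 267.838 kPa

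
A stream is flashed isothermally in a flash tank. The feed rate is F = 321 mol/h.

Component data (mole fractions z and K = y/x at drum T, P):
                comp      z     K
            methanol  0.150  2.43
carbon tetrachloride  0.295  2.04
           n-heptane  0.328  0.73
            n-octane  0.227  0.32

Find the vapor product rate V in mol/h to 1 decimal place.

Material balance + equilibrium reduce to Σ zᵢ(Kᵢ−1)/(1+ψ(Kᵢ−1)) = 0.
g(0) = ΣzᵢKᵢ − 1 = 0.278 and g(1) = 1 − Σzᵢ/Kᵢ = -0.365, so a root lies in (0, 1).
Newton–Raphson from ψ = 0.5:
  ψ = 0.500: g = -0.0093, g' = -0.515 → ψ = 0.482
Converged at ψ = 0.482.
Then V = ψ·F = 0.4818·321 = 154.7 mol/h and L = F − V = 166.3 mol/h.

V = 154.7 mol/h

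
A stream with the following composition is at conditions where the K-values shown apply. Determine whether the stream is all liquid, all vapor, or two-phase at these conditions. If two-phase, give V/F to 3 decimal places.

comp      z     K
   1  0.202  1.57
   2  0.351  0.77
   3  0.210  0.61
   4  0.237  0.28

all liquid

ΣzᵢKᵢ = 0.782; Σzᵢ/Kᵢ = 1.775.
Since ΣzᵢKᵢ < 1 the mixture is below its bubble point — single liquid phase.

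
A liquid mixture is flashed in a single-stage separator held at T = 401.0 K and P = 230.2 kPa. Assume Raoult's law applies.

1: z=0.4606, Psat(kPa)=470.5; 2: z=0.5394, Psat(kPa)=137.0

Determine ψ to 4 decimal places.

Raoult's law: Kᵢ = Pᵢˢᵃᵗ/P = Pᵢˢᵃᵗ/230.2.
  K_1 = 470.5/230.2 = 2.043875, K_2 = 137.0/230.2 = 0.595135
Material balance + equilibrium reduce to Σ zᵢ(Kᵢ−1)/(1+ψ(Kᵢ−1)) = 0.
Check two-phase: ΣzᵢKᵢ = 1.2624 > 1 and Σzᵢ/Kᵢ = 1.1317 > 1, so g(0) = 0.2624 > 0 and g(1) = -0.1317 < 0.
Binary case is linear: z₁(K₁−1)(1+ψ(K₂−1)) + z₂(K₂−1)(1+ψ(K₁−1)) = 0
⇒ ψ = [z₁(K₁−1)+z₂(K₂−1)] / [−(K₁−1)(K₂−1)] = 0.26242/0.42263 = 0.6209

ψ = 0.6209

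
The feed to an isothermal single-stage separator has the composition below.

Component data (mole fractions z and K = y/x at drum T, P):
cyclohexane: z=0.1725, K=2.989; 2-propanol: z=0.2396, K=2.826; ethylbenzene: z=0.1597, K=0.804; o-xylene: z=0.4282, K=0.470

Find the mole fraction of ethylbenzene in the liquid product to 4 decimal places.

Newton iteration, ψ⁰ = 0.5:
  ψ = 0.5000: g = 0.05726, g' = -0.6200 → ψ = 0.5923
  ψ = 0.5923: g = 0.00149, g' = -0.5916 → ψ = 0.5949
Converged at ψ = 0.5949.
Compositions from xᵢ = zᵢ/(1+ψ(Kᵢ−1)), yᵢ = Kᵢxᵢ:
  cyclohexane: x = 0.0790, y = 0.2362
  2-propanol: x = 0.1148, y = 0.3246
  ethylbenzene: x = 0.1808, y = 0.1453
  o-xylene: x = 0.6254, y = 0.2939

x_ethylbenzene = 0.1808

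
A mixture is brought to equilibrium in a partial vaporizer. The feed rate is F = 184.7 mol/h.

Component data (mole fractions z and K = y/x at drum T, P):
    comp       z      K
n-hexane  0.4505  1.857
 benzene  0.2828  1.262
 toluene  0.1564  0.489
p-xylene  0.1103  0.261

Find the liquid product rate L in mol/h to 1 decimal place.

Material balance + equilibrium reduce to Σ zᵢ(Kᵢ−1)/(1+V/F(Kᵢ−1)) = 0.
g(0) = ΣzᵢKᵢ − 1 = 0.2987 and g(1) = 1 − Σzᵢ/Kᵢ = -0.2091, so a root lies in (0, 1).
Newton–Raphson from V/F = 0.69:
  V/F = 0.6900: g = 0.01560, g' = -0.4928 → V/F = 0.7216
  V/F = 0.7216: g = -0.00040, g' = -0.5191 → V/F = 0.7209
Converged at V/F = 0.7209.
Then V = V/F·F = 0.7209·184.7 = 133.1 mol/h and L = F − V = 51.6 mol/h.

L = 51.6 mol/h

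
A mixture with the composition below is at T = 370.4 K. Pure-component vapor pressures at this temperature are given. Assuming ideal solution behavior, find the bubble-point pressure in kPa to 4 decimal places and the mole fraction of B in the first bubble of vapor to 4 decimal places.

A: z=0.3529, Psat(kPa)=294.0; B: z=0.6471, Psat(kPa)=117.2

Pbub = 179.5927 kPa, y_B = 0.4223

At the bubble point ψ → 0, so ΣzᵢKᵢ = 1 with Kᵢ = Pᵢˢᵃᵗ/P ⇒ P = ΣzᵢPᵢˢᵃᵗ.
P = 0.3529·294.0 + 0.6471·117.2 = 179.5927 kPa
yᵢ = zᵢPᵢˢᵃᵗ/P ⇒ y_B = 0.6471·117.2/179.5927 = 0.4223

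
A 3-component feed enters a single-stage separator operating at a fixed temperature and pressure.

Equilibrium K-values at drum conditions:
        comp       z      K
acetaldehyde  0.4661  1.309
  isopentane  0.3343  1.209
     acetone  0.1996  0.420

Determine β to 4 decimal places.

β = 0.6294

Material balance + equilibrium reduce to Σ zᵢ(Kᵢ−1)/(1+β(Kᵢ−1)) = 0.
Feasibility: ΣzᵢKᵢ = 1.0981, Σzᵢ/Kᵢ = 1.1078 — both > 1, two phases present.
Iterate (Newton) starting at β = 0.4:
  β = 0.4000: g = 0.04192, g' = -0.1615 → β = 0.6595
  β = 0.6595: g = -0.00644, g' = -0.2181 → β = 0.6300
  β = 0.6300: g = -0.00013, g' = -0.2093 → β = 0.6294
Converged at β = 0.6294.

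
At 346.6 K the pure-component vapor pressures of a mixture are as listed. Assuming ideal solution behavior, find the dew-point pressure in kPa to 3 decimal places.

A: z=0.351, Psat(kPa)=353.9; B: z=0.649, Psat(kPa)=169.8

At the dew point ψ → 1, so Σzᵢ/Kᵢ = 1 with Kᵢ = Pᵢˢᵃᵗ/P ⇒ 1/P = Σzᵢ/Pᵢˢᵃᵗ.
1/P = 0.351/353.9 + 0.649/169.8 = 0.004814 ⇒ P = 207.730 kPa

Pdew = 207.730 kPa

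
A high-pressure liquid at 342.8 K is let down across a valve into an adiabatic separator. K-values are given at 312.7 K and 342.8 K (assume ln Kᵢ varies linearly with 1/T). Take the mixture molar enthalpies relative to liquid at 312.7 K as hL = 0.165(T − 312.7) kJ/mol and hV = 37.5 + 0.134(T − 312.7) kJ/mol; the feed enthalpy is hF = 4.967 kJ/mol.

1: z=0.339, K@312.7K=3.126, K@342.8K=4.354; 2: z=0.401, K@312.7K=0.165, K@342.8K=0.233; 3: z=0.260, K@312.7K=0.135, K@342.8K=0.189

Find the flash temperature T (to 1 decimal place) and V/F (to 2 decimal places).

T = 316.8 K, V/F = 0.11

Adiabatic flash: solve Rachford–Rice at each trial T, then check hF = ψ·hV(T) + (1−ψ)·hL(T).
  T = 312.7 K: K = (3.126, 0.165, 0.135), RR gives ψ = 0.089, H_out = 3.353 kJ/mol
  T = 342.8 K: K = (4.354, 0.233, 0.189), RR gives ψ = 0.235, H_out = 13.563 kJ/mol
  T = 327.8 K: K = (3.719, 0.198, 0.161), RR gives ψ = 0.172, H_out = 8.861 kJ/mol
  T = 320.2 K: K = (3.415, 0.181, 0.148), RR gives ψ = 0.134, H_out = 6.218 kJ/mol
  T = 316.4 K: K = (3.267, 0.173, 0.141), RR gives ψ = 0.112, H_out = 4.803 kJ/mol
  T = 318.3 K: K = (3.341, 0.177, 0.144), RR gives ψ = 0.123, H_out = 5.519 kJ/mol
Linear interpolation between T = 316.4 (H_out = 4.803) and T = 318.3 (H_out = 5.519) on hF = 4.967 gives T ≈ 316.8 K, at which ψ = 0.11.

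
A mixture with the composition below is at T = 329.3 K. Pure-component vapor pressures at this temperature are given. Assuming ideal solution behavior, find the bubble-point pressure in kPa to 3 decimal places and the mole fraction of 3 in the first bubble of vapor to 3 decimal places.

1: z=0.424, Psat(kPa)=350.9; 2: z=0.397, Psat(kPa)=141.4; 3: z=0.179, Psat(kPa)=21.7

At the bubble point ψ → 0, so ΣzᵢKᵢ = 1 with Kᵢ = Pᵢˢᵃᵗ/P ⇒ P = ΣzᵢPᵢˢᵃᵗ.
P = 0.424·350.9 + 0.397·141.4 + 0.179·21.7 = 208.802 kPa
yᵢ = zᵢPᵢˢᵃᵗ/P ⇒ y_3 = 0.179·21.7/208.802 = 0.019

Pbub = 208.802 kPa, y_3 = 0.019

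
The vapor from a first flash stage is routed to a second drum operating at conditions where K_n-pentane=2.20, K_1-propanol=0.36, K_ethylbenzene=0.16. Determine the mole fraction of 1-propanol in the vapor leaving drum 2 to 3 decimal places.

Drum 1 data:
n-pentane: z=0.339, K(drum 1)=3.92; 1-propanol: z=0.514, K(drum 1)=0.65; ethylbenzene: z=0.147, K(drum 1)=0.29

Drum 1:
Newton–Raphson from ψ₁ = 0.5:
  ψ₁ = 0.500: g = 0.0225, g' = -0.748 → ψ₁ = 0.530
Converged at ψ₁ = 0.530.
Drum-1 compositions:
  n-pentane: x = 0.133, y = 0.521
  1-propanol: x = 0.631, y = 0.410
  ethylbenzene: x = 0.236, y = 0.068
Drum-2 feed = drum-1 vapor: z₂ = (0.5213, 0.4103, 0.0684).
Drum 2:
Let ψ₂ = V/F and solve Σ zᵢ(Kᵢ−1)/(1+ψ₂(Kᵢ−1)) = 0.
g(0) = ΣzᵢKᵢ − 1 = 0.306 and g(1) = 1 − Σzᵢ/Kᵢ = -0.804, so a root lies in (0, 1).
Iterate (Newton) starting at ψ₂ = 0.48:
  ψ₂ = 0.480: g = -0.0783, g' = -0.788 → ψ₂ = 0.381
  ψ₂ = 0.381: g = -0.0021, g' = -0.752 → ψ₂ = 0.378
Converged at ψ₂ = 0.378.
  n-pentane: x = 0.359, y = 0.789
  1-propanol: x = 0.541, y = 0.195
  ethylbenzene: x = 0.100, y = 0.016

y_1-propanol (drum 2) = 0.195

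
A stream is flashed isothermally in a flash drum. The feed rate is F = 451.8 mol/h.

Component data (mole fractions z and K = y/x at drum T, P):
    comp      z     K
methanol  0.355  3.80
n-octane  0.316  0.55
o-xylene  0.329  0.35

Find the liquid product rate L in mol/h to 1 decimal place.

Material balance + equilibrium reduce to Σ zᵢ(Kᵢ−1)/(1+ψ(Kᵢ−1)) = 0.
Check two-phase: ΣzᵢKᵢ = 1.638 > 1 and Σzᵢ/Kᵢ = 1.608 > 1, so g(0) = 0.638 > 0 and g(1) = -0.608 < 0.
Iterate (Newton) starting at ψ = 0.36:
  ψ = 0.360: g = 0.0462, g' = -1.018 → ψ = 0.405
  ψ = 0.405: g = 0.0013, g' = -0.963 → ψ = 0.407
Converged at ψ = 0.407.
Then V = ψ·F = 0.4067·451.8 = 183.7 mol/h and L = F − V = 268.1 mol/h.

L = 268.1 mol/h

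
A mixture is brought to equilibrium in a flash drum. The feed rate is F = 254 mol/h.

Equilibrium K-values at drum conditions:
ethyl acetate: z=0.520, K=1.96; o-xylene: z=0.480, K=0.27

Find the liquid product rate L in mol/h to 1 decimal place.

L = 200.1 mol/h

Binary case is linear: z₁(K₁−1)(1+β(K₂−1)) + z₂(K₂−1)(1+β(K₁−1)) = 0
⇒ β = [z₁(K₁−1)+z₂(K₂−1)] / [−(K₁−1)(K₂−1)] = 0.1488/0.7008 = 0.212
Then V = β·F = 0.2123·254 = 53.9 mol/h and L = F − V = 200.1 mol/h.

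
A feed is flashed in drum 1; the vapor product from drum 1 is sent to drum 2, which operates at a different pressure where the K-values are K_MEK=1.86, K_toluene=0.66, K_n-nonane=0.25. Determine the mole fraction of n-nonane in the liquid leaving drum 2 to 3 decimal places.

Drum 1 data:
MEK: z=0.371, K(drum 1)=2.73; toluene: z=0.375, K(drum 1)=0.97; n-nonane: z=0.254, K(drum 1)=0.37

Drum 1:
Material balance + equilibrium reduce to Σ zᵢ(Kᵢ−1)/(1+ψ₁(Kᵢ−1)) = 0.
Feasibility: ΣzᵢKᵢ = 1.471, Σzᵢ/Kᵢ = 1.209 — both > 1, two phases present.
Newton iteration, ψ₁⁰ = 0.7:
  ψ₁ = 0.700: g = -0.0075, g' = -0.550 → ψ₁ = 0.686
Converged at ψ₁ = 0.686.
Drum-1 compositions:
  MEK: x = 0.170, y = 0.463
  toluene: x = 0.383, y = 0.371
  n-nonane: x = 0.448, y = 0.166
Drum-2 feed = drum-1 vapor: z₂ = (0.4630, 0.3714, 0.1656).
Drum 2:
Rachford–Rice: g(ψ₂) = Σ zᵢ(Kᵢ−1)/(1+ψ₂(Kᵢ−1)) = 0.
Check two-phase: ΣzᵢKᵢ = 1.148 > 1 and Σzᵢ/Kᵢ = 1.474 > 1, so g(0) = 0.148 > 0 and g(1) = -0.474 < 0.
Newton iteration, ψ₂⁰ = 0.5:
  ψ₂ = 0.500: g = -0.0724, g' = -0.468 → ψ₂ = 0.345
  ψ₂ = 0.345: g = -0.0037, g' = -0.428 → ψ₂ = 0.337
Converged at ψ₂ = 0.337.
  MEK: x = 0.359, y = 0.668
  toluene: x = 0.419, y = 0.277
  n-nonane: x = 0.222, y = 0.055

x_n-nonane (drum 2) = 0.222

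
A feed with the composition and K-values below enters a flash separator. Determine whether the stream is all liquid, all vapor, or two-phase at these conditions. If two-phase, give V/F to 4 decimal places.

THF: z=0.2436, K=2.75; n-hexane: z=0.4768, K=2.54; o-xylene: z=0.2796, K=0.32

ΣzᵢKᵢ = 1.9704; Σzᵢ/Kᵢ = 1.1500.
Both exceed 1, so a two-phase solution exists.
Rachford–Rice: g(ψ) = Σ zᵢ(Kᵢ−1)/(1+ψ(Kᵢ−1)) = 0.
Newton iteration, ψ⁰ = 0.5:
  ψ = 0.5000: g = 0.35413, g' = -0.8699 → ψ = 0.9071
  ψ = 0.9071: g = -0.02507, g' = -1.1888 → ψ = 0.8860
  ψ = 0.8860: g = -0.00058, g' = -1.1351 → ψ = 0.8855
Converged at ψ = 0.8855.

two-phase, V/F = 0.8855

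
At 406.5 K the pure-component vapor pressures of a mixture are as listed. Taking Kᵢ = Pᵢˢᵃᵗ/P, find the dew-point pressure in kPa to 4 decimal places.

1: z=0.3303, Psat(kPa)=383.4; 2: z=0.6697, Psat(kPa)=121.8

Pdew = 157.2362 kPa

At the dew point ψ → 1, so Σzᵢ/Kᵢ = 1 with Kᵢ = Pᵢˢᵃᵗ/P ⇒ 1/P = Σzᵢ/Pᵢˢᵃᵗ.
1/P = 0.3303/383.4 + 0.6697/121.8 = 0.0063599 ⇒ P = 157.2362 kPa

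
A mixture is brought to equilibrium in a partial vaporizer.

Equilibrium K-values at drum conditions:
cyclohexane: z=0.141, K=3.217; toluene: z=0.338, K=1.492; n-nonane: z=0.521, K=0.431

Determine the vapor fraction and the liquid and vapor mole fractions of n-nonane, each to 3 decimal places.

ψ = 0.256, x_n-nonane = 0.610, y_n-nonane = 0.263

Material balance + equilibrium reduce to Σ zᵢ(Kᵢ−1)/(1+ψ(Kᵢ−1)) = 0.
Feasibility: ΣzᵢKᵢ = 1.182, Σzᵢ/Kᵢ = 1.479 — both > 1, two phases present.
Newton–Raphson from ψ = 0.66:
  ψ = 0.660: g = -0.2223, g' = -0.593 → ψ = 0.285
  ψ = 0.285: g = -0.0166, g' = -0.563 → ψ = 0.256
Converged at ψ = 0.256.
Compositions from xᵢ = zᵢ/(1+ψ(Kᵢ−1)), yᵢ = Kᵢxᵢ:
  cyclohexane: x = 0.090, y = 0.289
  toluene: x = 0.300, y = 0.448
  n-nonane: x = 0.610, y = 0.263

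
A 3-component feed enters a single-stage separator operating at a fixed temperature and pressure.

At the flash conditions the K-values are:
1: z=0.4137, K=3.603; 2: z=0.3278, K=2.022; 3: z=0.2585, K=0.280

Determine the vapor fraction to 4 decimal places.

ψ = 0.8768

Newton iteration, ψ⁰ = 0.5:
  ψ = 0.5000: g = 0.39880, g' = -1.0063 → ψ = 0.8963
  ψ = 0.8963: g = -0.02684, g' = -1.4109 → ψ = 0.8773
  ψ = 0.8773: g = -0.00066, g' = -1.3427 → ψ = 0.8768
Converged at ψ = 0.8768.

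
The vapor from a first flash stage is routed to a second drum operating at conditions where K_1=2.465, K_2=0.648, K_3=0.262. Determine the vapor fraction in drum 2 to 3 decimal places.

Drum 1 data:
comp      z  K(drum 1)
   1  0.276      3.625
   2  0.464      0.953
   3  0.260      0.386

V/F (drum 2) = 0.400

Drum 1:
Material balance + equilibrium reduce to Σ zᵢ(Kᵢ−1)/(1+ψ₁(Kᵢ−1)) = 0.
Feasibility: ΣzᵢKᵢ = 1.543, Σzᵢ/Kᵢ = 1.237 — both > 1, two phases present.
Newton–Raphson from ψ₁ = 0.37:
  ψ₁ = 0.370: g = 0.1388, g' = -0.655 → ψ₁ = 0.582
  ψ₁ = 0.582: g = 0.0158, g' = -0.536 → ψ₁ = 0.611
  ψ₁ = 0.611: g = 0.0001, g' = -0.533 → ψ₁ = 0.612
Converged at ψ₁ = 0.612.
Drum-1 compositions:
  1: x = 0.106, y = 0.384
  2: x = 0.478, y = 0.455
  3: x = 0.416, y = 0.161
Drum-2 feed = drum-1 vapor: z₂ = (0.3840, 0.4553, 0.1607).
Drum 2:
Newton iteration, ψ₂⁰ = 0.5:
  ψ₂ = 0.500: g = -0.0577, g' = -0.577 → ψ₂ = 0.400
Converged at ψ₂ = 0.400.
  1: x = 0.242, y = 0.597
  2: x = 0.530, y = 0.343
  3: x = 0.228, y = 0.060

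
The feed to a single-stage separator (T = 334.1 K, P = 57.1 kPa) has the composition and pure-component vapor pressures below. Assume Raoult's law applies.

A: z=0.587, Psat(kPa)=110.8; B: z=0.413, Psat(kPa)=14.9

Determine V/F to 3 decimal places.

Raoult's law: Kᵢ = Pᵢˢᵃᵗ/P = Pᵢˢᵃᵗ/57.1.
  K_A = 110.8/57.1 = 1.94046, K_B = 14.9/57.1 = 0.26095
Material balance + equilibrium reduce to Σ zᵢ(Kᵢ−1)/(1+V/F(Kᵢ−1)) = 0.
g(0) = ΣzᵢKᵢ − 1 = 0.247 and g(1) = 1 − Σzᵢ/Kᵢ = -0.885, so a root lies in (0, 1).
Binary case is linear: z₁(K₁−1)(1+V/F(K₂−1)) + z₂(K₂−1)(1+V/F(K₁−1)) = 0
⇒ V/F = [z₁(K₁−1)+z₂(K₂−1)] / [−(K₁−1)(K₂−1)] = 0.2468/0.6950 = 0.355

V/F = 0.355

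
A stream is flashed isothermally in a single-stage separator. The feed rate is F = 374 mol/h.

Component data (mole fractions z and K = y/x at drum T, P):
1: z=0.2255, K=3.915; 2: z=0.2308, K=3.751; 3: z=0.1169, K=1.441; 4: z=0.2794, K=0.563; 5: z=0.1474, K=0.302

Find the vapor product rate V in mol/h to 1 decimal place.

Material balance + equilibrium reduce to Σ zᵢ(Kᵢ−1)/(1+V/F(Kᵢ−1)) = 0.
g(0) = ΣzᵢKᵢ − 1 = 1.1188 and g(1) = 1 − Σzᵢ/Kᵢ = -0.1846, so a root lies in (0, 1).
Newton–Raphson from V/F = 0.31:
  V/F = 0.3100: g = 0.46081, g' = -1.2435 → V/F = 0.6806
  V/F = 0.6806: g = 0.11123, g' = -0.8091 → V/F = 0.8181
  V/F = 0.8181: g = -0.00243, g' = -0.8643 → V/F = 0.8152
Converged at V/F = 0.8152.
Then V = V/F·F = 0.8152·374 = 304.9 mol/h and L = F − V = 69.1 mol/h.

V = 304.9 mol/h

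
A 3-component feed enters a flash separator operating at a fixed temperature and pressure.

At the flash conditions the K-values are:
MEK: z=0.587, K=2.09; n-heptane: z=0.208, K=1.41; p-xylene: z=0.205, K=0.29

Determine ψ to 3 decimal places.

Iterate (Newton) starting at ψ = 0.57:
  ψ = 0.570: g = 0.2193, g' = -0.580 → ψ = 0.948
  ψ = 0.948: g = -0.0693, g' = -1.154 → ψ = 0.888
  ψ = 0.888: g = -0.0063, g' = -0.956 → ψ = 0.881
Converged at ψ = 0.881.

ψ = 0.881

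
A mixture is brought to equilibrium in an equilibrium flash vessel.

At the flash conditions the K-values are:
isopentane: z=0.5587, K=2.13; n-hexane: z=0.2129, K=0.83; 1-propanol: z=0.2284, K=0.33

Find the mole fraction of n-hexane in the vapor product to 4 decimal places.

Rachford–Rice: g(β) = Σ zᵢ(Kᵢ−1)/(1+β(Kᵢ−1)) = 0.
Check two-phase: ΣzᵢKᵢ = 1.4421 > 1 and Σzᵢ/Kᵢ = 1.2109 > 1, so g(0) = 0.4421 > 0 and g(1) = -0.2109 < 0.
Iterate (Newton) starting at β = 0.48:
  β = 0.4800: g = 0.14434, g' = -0.5299 → β = 0.7524
  β = 0.7524: g = -0.00885, g' = -0.6334 → β = 0.7384
  β = 0.7384: g = -0.00008, g' = -0.6216 → β = 0.7383
Converged at β = 0.7383.
Compositions from xᵢ = zᵢ/(1+β(Kᵢ−1)), yᵢ = Kᵢxᵢ:
  isopentane: x = 0.3046, y = 0.6488
  n-hexane: x = 0.2435, y = 0.2021
  1-propanol: x = 0.4519, y = 0.1491

y_n-hexane = 0.2021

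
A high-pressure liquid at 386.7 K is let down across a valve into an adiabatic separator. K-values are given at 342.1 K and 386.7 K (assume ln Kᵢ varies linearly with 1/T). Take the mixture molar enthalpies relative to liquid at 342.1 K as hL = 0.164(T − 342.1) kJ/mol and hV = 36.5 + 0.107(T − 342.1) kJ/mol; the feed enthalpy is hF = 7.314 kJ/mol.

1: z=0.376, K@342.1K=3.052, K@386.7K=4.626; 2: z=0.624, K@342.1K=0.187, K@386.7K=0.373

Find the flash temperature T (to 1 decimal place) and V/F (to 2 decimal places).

Adiabatic flash: solve Rachford–Rice at each trial T, then check hF = ψ·hV(T) + (1−ψ)·hL(T).
  T = 342.1 K: K = (3.052, 0.187), RR gives ψ = 0.158, H_out = 5.781 kJ/mol
  T = 386.7 K: K = (4.626, 0.373), RR gives ψ = 0.428, H_out = 21.834 kJ/mol
  T = 364.4 K: K = (3.806, 0.270), RR gives ψ = 0.292, H_out = 13.961 kJ/mol
  T = 353.2 K: K = (3.418, 0.226), RR gives ψ = 0.228, H_out = 9.983 kJ/mol
  T = 347.6 K: K = (3.231, 0.206), RR gives ψ = 0.194, H_out = 7.909 kJ/mol
  T = 344.9 K: K = (3.143, 0.196), RR gives ψ = 0.177, H_out = 6.878 kJ/mol
  T = 346.2 K: K = (3.185, 0.201), RR gives ψ = 0.185, H_out = 7.377 kJ/mol
Linear interpolation between T = 344.9 (H_out = 6.878) and T = 346.2 (H_out = 7.377) on hF = 7.314 gives T ≈ 346.0 K, at which ψ = 0.18.

T = 346.0 K, V/F = 0.18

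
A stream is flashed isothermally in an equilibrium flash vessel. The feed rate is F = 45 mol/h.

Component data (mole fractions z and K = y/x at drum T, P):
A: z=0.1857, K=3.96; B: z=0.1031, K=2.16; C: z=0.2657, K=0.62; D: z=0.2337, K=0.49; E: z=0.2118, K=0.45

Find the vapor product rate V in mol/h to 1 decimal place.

V = 12.7 mol/h

Rachford–Rice: g(β) = Σ zᵢ(Kᵢ−1)/(1+β(Kᵢ−1)) = 0.
Check two-phase: ΣzᵢKᵢ = 1.3326 > 1 and Σzᵢ/Kᵢ = 1.4708 > 1, so g(0) = 0.3326 > 0 and g(1) = -0.4708 < 0.
Newton iteration, β⁰ = 0.5:
  β = 0.5000: g = -0.14797, g' = -0.6100 → β = 0.2574
  β = 0.2574: g = 0.01924, g' = -0.8210 → β = 0.2809
  β = 0.2809: g = 0.00044, g' = -0.7846 → β = 0.2814
Converged at β = 0.2814.
Then V = β·F = 0.2814·45 = 12.7 mol/h and L = F − V = 32.3 mol/h.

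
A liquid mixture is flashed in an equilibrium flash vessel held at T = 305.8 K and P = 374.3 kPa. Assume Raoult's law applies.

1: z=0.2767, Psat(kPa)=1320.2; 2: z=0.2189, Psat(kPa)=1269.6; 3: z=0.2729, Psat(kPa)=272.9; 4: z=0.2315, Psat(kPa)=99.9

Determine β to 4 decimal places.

Raoult's law: Kᵢ = Pᵢˢᵃᵗ/P = Pᵢˢᵃᵗ/374.3.
  K_1 = 1320.2/374.3 = 3.527117, K_2 = 1269.6/374.3 = 3.391932, K_3 = 272.9/374.3 = 0.729094, K_4 = 99.9/374.3 = 0.266898
Rachford–Rice: g(β) = Σ zᵢ(Kᵢ−1)/(1+β(Kᵢ−1)) = 0.
g(0) = ΣzᵢKᵢ − 1 = 0.9792 and g(1) = 1 − Σzᵢ/Kᵢ = -0.3847, so a root lies in (0, 1).
Iterate (Newton) starting at β = 0.5:
  β = 0.5000: g = 0.19392, g' = -0.9415 → β = 0.7060
  β = 0.7060: g = 0.00271, g' = -0.9664 → β = 0.7088
Converged at β = 0.7088.

β = 0.7088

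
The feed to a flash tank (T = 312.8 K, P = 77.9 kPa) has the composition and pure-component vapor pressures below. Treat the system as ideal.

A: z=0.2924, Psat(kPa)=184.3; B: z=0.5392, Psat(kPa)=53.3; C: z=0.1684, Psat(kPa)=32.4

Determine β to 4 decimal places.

β = 0.2448

Raoult's law: Kᵢ = Pᵢˢᵃᵗ/P = Pᵢˢᵃᵗ/77.9.
  K_A = 184.3/77.9 = 2.365854, K_B = 53.3/77.9 = 0.684211, K_C = 32.4/77.9 = 0.415918
Material balance + equilibrium reduce to Σ zᵢ(Kᵢ−1)/(1+β(Kᵢ−1)) = 0.
g(0) = ΣzᵢKᵢ − 1 = 0.1307 and g(1) = 1 − Σzᵢ/Kᵢ = -0.3165, so a root lies in (0, 1).
Iterate (Newton) starting at β = 0.5:
  β = 0.5000: g = -0.10382, g' = -0.3830 → β = 0.2290
  β = 0.2290: g = 0.00715, g' = -0.4556 → β = 0.2446
  β = 0.2446: g = 0.00006, g' = -0.4478 → β = 0.2448
Converged at β = 0.2448.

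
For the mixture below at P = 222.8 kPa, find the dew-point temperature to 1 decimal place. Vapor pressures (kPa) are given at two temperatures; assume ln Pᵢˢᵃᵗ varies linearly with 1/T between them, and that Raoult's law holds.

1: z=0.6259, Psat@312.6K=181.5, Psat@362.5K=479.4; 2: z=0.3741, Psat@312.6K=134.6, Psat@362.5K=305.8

T = 329.0 K

Dew-point temperature: Σzᵢ·P/Pᵢˢᵃᵗ(T) = 1. Interpolate ln Pᵢˢᵃᵗ = aᵢ + bᵢ/T.
  T = 312.6 K: ΣzᵢP/Pᵢˢᵃᵗ = 1.3876
  T = 362.5 K: ΣzᵢP/Pᵢˢᵃᵗ = 0.5634
  T = 337.6 K: ΣzᵢP/Pᵢˢᵃᵗ = 0.8539
  T = 325.1 K: ΣzᵢP/Pᵢˢᵃᵗ = 1.0782
  T = 331.4 K: ΣzᵢP/Pᵢˢᵃᵗ = 0.9564
  T = 328.2 K: ΣzᵢP/Pᵢˢᵃᵗ = 1.0158
  T = 329.8 K: ΣzᵢP/Pᵢˢᵃᵗ = 0.9855
Interpolating between 328.2 K and 329.8 K gives T ≈ 329.0 K.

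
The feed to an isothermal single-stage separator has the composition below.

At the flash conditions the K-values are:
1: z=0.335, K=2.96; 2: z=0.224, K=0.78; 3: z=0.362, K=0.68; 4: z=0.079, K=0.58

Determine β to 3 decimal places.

Newton–Raphson from β = 0.5:
  β = 0.500: g = 0.0963, g' = -0.417 → β = 0.731
  β = 0.731: g = 0.0120, g' = -0.325 → β = 0.768
  β = 0.768: g = 0.0002, g' = -0.316 → β = 0.769
Converged at β = 0.769.

β = 0.769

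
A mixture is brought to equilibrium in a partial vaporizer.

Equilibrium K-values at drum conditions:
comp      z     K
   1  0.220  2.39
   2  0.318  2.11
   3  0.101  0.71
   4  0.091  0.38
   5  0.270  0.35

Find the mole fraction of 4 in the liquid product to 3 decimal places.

x_4 = 0.138

Material balance + equilibrium reduce to Σ zᵢ(Kᵢ−1)/(1+V/F(Kᵢ−1)) = 0.
g(0) = ΣzᵢKᵢ − 1 = 0.398 and g(1) = 1 − Σzᵢ/Kᵢ = -0.396, so a root lies in (0, 1).
Newton–Raphson from V/F = 0.41:
  V/F = 0.410: g = 0.0892, g' = -0.643 → V/F = 0.549
  V/F = 0.549: g = -0.0003, g' = -0.656 → V/F = 0.548
Converged at V/F = 0.548.
Compositions from xᵢ = zᵢ/(1+V/F(Kᵢ−1)), yᵢ = Kᵢxᵢ:
  1: x = 0.125, y = 0.298
  2: x = 0.198, y = 0.417
  3: x = 0.120, y = 0.085
  4: x = 0.138, y = 0.052
  5: x = 0.420, y = 0.147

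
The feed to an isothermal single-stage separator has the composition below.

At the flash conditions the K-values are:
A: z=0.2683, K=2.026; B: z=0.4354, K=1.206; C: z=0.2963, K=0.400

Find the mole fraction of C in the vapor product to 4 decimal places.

Rachford–Rice: g(V/F) = Σ zᵢ(Kᵢ−1)/(1+V/F(Kᵢ−1)) = 0.
g(0) = ΣzᵢKᵢ − 1 = 0.1872 and g(1) = 1 − Σzᵢ/Kᵢ = -0.2342, so a root lies in (0, 1).
Newton iteration, V/F⁰ = 0.67:
  V/F = 0.6700: g = -0.05534, g' = -0.4117 → V/F = 0.5356
  V/F = 0.5356: g = -0.00353, g' = -0.3642 → V/F = 0.5259
Converged at V/F = 0.5259.
Compositions from xᵢ = zᵢ/(1+V/F(Kᵢ−1)), yᵢ = Kᵢxᵢ:
  A: x = 0.1743, y = 0.3531
  B: x = 0.3928, y = 0.4738
  C: x = 0.4329, y = 0.1732

y_C = 0.1732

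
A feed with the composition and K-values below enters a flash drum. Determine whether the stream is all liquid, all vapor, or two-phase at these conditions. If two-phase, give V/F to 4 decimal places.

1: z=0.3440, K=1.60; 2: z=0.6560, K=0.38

all liquid

ΣzᵢKᵢ = 0.7997; Σzᵢ/Kᵢ = 1.9413.
Since ΣzᵢKᵢ < 1 the mixture is below its bubble point — single liquid phase.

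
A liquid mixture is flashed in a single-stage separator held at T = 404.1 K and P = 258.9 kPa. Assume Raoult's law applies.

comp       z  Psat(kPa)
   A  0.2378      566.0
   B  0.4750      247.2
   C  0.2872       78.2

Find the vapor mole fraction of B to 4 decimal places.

y_B = 0.4563

Raoult's law: Kᵢ = Pᵢˢᵃᵗ/P = Pᵢˢᵃᵗ/258.9.
  K_A = 566.0/258.9 = 2.186172, K_B = 247.2/258.9 = 0.954809, K_C = 78.2/258.9 = 0.302047
Let ψ = V/F and solve Σ zᵢ(Kᵢ−1)/(1+ψ(Kᵢ−1)) = 0.
g(0) = ΣzᵢKᵢ − 1 = 0.0602 and g(1) = 1 − Σzᵢ/Kᵢ = -0.5571, so a root lies in (0, 1).
Iterate (Newton) starting at ψ = 0.4:
  ψ = 0.4000: g = -0.10865, g' = -0.4242 → ψ = 0.1439
  ψ = 0.1439: g = -0.00348, g' = -0.4180 → ψ = 0.1355
  ψ = 0.1355: g = 0.00001, g' = -0.4200 → ψ = 0.1356
Converged at ψ = 0.1356.
Compositions from xᵢ = zᵢ/(1+ψ(Kᵢ−1)), yᵢ = Kᵢxᵢ:
  A: x = 0.2049, y = 0.4479
  B: x = 0.4779, y = 0.4563
  C: x = 0.3172, y = 0.0958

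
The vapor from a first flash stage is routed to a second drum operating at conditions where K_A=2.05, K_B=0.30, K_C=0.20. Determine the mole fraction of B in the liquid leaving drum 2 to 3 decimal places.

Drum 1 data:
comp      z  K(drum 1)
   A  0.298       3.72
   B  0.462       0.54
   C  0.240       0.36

x_B (drum 2) = 0.423

Drum 1:
Material balance + equilibrium reduce to Σ zᵢ(Kᵢ−1)/(1+ψ₁(Kᵢ−1)) = 0.
Feasibility: ΣzᵢKᵢ = 1.444, Σzᵢ/Kᵢ = 1.602 — both > 1, two phases present.
Newton–Raphson from ψ₁ = 0.33:
  ψ₁ = 0.330: g = -0.0181, g' = -0.906 → ψ₁ = 0.310
Converged at ψ₁ = 0.310.
Drum-1 compositions:
  A: x = 0.162, y = 0.601
  B: x = 0.539, y = 0.291
  C: x = 0.299, y = 0.108
Drum-2 feed = drum-1 vapor: z₂ = (0.6012, 0.2910, 0.1078).
Drum 2:
Newton iteration, ψ₂⁰ = 0.5:
  ψ₂ = 0.500: g = -0.0432, g' = -0.814 → ψ₂ = 0.447
  ψ₂ = 0.447: g = -0.0011, g' = -0.776 → ψ₂ = 0.446
Converged at ψ₂ = 0.446.
  A: x = 0.410, y = 0.840
  B: x = 0.423, y = 0.127
  C: x = 0.168, y = 0.034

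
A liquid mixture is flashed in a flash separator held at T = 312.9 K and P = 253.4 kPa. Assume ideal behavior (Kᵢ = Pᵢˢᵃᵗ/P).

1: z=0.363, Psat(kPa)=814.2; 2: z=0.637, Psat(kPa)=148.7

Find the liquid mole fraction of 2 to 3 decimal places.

x_2 = 0.843

Raoult's law: Kᵢ = Pᵢˢᵃᵗ/P = Pᵢˢᵃᵗ/253.4.
  K_1 = 814.2/253.4 = 3.21310, K_2 = 148.7/253.4 = 0.58682
Newton iteration, β⁰ = 0.5:
  β = 0.500: g = 0.0496, g' = -0.573 → β = 0.587
  β = 0.587: g = 0.0022, g' = -0.526 → β = 0.591
Converged at β = 0.591.
Compositions from xᵢ = zᵢ/(1+β(Kᵢ−1)), yᵢ = Kᵢxᵢ:
  1: x = 0.157, y = 0.506
  2: x = 0.843, y = 0.494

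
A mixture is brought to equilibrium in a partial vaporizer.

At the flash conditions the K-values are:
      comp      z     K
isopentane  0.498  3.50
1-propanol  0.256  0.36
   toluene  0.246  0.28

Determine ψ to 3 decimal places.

ψ = 0.531

Material balance + equilibrium reduce to Σ zᵢ(Kᵢ−1)/(1+ψ(Kᵢ−1)) = 0.
Check two-phase: ΣzᵢKᵢ = 1.904 > 1 and Σzᵢ/Kᵢ = 1.732 > 1, so g(0) = 0.904 > 0 and g(1) = -0.732 < 0.
Iterate (Newton) starting at ψ = 0.32:
  ψ = 0.320: g = 0.2555, g' = -1.342 → ψ = 0.510
  ψ = 0.510: g = 0.0237, g' = -1.151 → ψ = 0.531
Converged at ψ = 0.531.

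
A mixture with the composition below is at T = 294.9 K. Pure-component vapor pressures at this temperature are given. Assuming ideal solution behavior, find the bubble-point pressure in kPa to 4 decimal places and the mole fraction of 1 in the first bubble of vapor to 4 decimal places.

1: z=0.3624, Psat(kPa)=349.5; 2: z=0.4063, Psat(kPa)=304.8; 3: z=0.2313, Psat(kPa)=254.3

Pbub = 309.3186 kPa, y_1 = 0.4095

At the bubble point ψ → 0, so ΣzᵢKᵢ = 1 with Kᵢ = Pᵢˢᵃᵗ/P ⇒ P = ΣzᵢPᵢˢᵃᵗ.
P = 0.3624·349.5 + 0.4063·304.8 + 0.2313·254.3 = 309.3186 kPa
yᵢ = zᵢPᵢˢᵃᵗ/P ⇒ y_1 = 0.3624·349.5/309.3186 = 0.4095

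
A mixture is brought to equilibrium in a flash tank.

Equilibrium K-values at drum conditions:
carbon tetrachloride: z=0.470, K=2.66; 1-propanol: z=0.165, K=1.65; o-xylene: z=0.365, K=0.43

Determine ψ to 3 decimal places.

Newton–Raphson from ψ = 0.5:
  ψ = 0.500: g = 0.2163, g' = -0.658 → ψ = 0.829
  ψ = 0.829: g = 0.0039, g' = -0.685 → ψ = 0.834
Converged at ψ = 0.834.

ψ = 0.834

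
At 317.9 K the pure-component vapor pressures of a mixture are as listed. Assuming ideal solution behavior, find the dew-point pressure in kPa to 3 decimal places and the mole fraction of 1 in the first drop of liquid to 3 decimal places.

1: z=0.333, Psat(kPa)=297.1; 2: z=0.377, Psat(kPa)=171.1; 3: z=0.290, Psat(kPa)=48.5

At the dew point ψ → 1, so Σzᵢ/Kᵢ = 1 with Kᵢ = Pᵢˢᵃᵗ/P ⇒ 1/P = Σzᵢ/Pᵢˢᵃᵗ.
1/P = 0.333/297.1 + 0.377/171.1 + 0.290/48.5 = 0.009304 ⇒ P = 107.485 kPa
xᵢ = zᵢP/Pᵢˢᵃᵗ ⇒ x_1 = 0.333·107.485/297.1 = 0.120

Pdew = 107.485 kPa, x_1 = 0.120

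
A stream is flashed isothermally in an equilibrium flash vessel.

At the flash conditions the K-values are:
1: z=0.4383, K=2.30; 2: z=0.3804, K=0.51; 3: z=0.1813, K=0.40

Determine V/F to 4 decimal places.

V/F = 0.3998

Newton iteration, V/F⁰ = 0.52:
  V/F = 0.5200: g = -0.06827, g' = -0.5661 → V/F = 0.3994
  V/F = 0.3994: g = 0.00024, g' = -0.5750 → V/F = 0.3998
Converged at V/F = 0.3998.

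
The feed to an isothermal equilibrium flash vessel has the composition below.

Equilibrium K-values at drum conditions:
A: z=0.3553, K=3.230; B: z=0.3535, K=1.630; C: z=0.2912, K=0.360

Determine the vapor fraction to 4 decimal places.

ψ = 0.8617

Rachford–Rice: g(ψ) = Σ zᵢ(Kᵢ−1)/(1+ψ(Kᵢ−1)) = 0.
g(0) = ΣzᵢKᵢ − 1 = 0.8287 and g(1) = 1 − Σzᵢ/Kᵢ = -0.1358, so a root lies in (0, 1).
Newton iteration, ψ⁰ = 0.5:
  ψ = 0.5000: g = 0.26991, g' = -0.7341 → ψ = 0.8677
  ψ = 0.8677: g = -0.00515, g' = -0.8670 → ψ = 0.8617
Converged at ψ = 0.8617.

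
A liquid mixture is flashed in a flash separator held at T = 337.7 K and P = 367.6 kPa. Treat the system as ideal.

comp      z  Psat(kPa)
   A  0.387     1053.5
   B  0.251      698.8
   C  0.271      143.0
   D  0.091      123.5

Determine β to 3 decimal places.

β = 0.762

Raoult's law: Kᵢ = Pᵢˢᵃᵗ/P = Pᵢˢᵃᵗ/367.6.
  K_A = 1053.5/367.6 = 2.86589, K_B = 698.8/367.6 = 1.90098, K_C = 143.0/367.6 = 0.38901, K_D = 123.5/367.6 = 0.33596
Iterate (Newton) starting at β = 0.5:
  β = 0.500: g = 0.2006, g' = -0.757 → β = 0.765
  β = 0.765: g = -0.0023, g' = -0.822 → β = 0.762
Converged at β = 0.762.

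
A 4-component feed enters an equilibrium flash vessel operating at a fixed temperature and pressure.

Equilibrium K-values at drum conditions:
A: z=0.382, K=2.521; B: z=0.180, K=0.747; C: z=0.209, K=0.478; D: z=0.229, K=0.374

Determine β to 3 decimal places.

Iterate (Newton) starting at β = 0.58:
  β = 0.580: g = -0.1262, g' = -0.604 → β = 0.371
  β = 0.371: g = -0.0008, g' = -0.615 → β = 0.370
Converged at β = 0.370.

β = 0.370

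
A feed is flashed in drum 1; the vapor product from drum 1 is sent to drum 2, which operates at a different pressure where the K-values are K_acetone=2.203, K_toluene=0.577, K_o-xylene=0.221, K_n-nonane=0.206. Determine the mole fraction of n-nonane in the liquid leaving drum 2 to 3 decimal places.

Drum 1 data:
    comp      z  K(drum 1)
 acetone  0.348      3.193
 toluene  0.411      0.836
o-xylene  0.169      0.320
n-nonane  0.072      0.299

Drum 1:
Iterate (Newton) starting at ψ₁ = 0.5:
  ψ₁ = 0.500: g = 0.0388, g' = -0.657 → ψ₁ = 0.559
Converged at ψ₁ = 0.559.
Drum-1 compositions:
  acetone: x = 0.156, y = 0.499
  toluene: x = 0.453, y = 0.378
  o-xylene: x = 0.273, y = 0.087
  n-nonane: x = 0.118, y = 0.035
Drum-2 feed = drum-1 vapor: z₂ = (0.4990, 0.3783, 0.0873, 0.0354).
Drum 2:
Material balance + equilibrium reduce to Σ zᵢ(Kᵢ−1)/(1+ψ₂(Kᵢ−1)) = 0.
g(0) = ΣzᵢKᵢ − 1 = 0.344 and g(1) = 1 − Σzᵢ/Kᵢ = -0.449, so a root lies in (0, 1).
Newton iteration, ψ₂⁰ = 0.63:
  ψ₂ = 0.630: g = -0.0665, g' = -0.653 → ψ₂ = 0.528
  ψ₂ = 0.528: g = -0.0030, g' = -0.601 → ψ₂ = 0.523
Converged at ψ₂ = 0.523.
  acetone: x = 0.306, y = 0.675
  toluene: x = 0.486, y = 0.280
  o-xylene: x = 0.147, y = 0.033
  n-nonane: x = 0.061, y = 0.012

x_n-nonane (drum 2) = 0.061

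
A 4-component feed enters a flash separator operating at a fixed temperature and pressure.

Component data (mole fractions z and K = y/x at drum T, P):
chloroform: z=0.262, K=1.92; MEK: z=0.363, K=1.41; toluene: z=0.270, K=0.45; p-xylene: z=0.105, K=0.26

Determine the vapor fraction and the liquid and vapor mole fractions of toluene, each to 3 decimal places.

Let ψ = V/F and solve Σ zᵢ(Kᵢ−1)/(1+ψ(Kᵢ−1)) = 0.
Feasibility: ΣzᵢKᵢ = 1.164, Σzᵢ/Kᵢ = 1.398 — both > 1, two phases present.
Iterate (Newton) starting at ψ = 0.5:
  ψ = 0.500: g = -0.0396, g' = -0.446 → ψ = 0.411
  ψ = 0.411: g = -0.0014, g' = -0.417 → ψ = 0.408
Converged at ψ = 0.408.
Compositions from xᵢ = zᵢ/(1+ψ(Kᵢ−1)), yᵢ = Kᵢxᵢ:
  chloroform: x = 0.190, y = 0.366
  MEK: x = 0.311, y = 0.438
  toluene: x = 0.348, y = 0.157
  p-xylene: x = 0.150, y = 0.039

ψ = 0.408, x_toluene = 0.348, y_toluene = 0.157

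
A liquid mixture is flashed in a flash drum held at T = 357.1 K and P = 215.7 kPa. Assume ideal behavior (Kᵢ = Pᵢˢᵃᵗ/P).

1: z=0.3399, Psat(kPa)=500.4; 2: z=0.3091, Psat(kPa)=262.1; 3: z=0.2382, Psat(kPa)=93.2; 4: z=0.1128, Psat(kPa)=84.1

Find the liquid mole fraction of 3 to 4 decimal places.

Raoult's law: Kᵢ = Pᵢˢᵃᵗ/P = Pᵢˢᵃᵗ/215.7.
  K_1 = 500.4/215.7 = 2.319889, K_2 = 262.1/215.7 = 1.215114, K_3 = 93.2/215.7 = 0.432082, K_4 = 84.1/215.7 = 0.389893
Let β = V/F and solve Σ zᵢ(Kᵢ−1)/(1+β(Kᵢ−1)) = 0.
Feasibility: ΣzᵢKᵢ = 1.3110, Σzᵢ/Kᵢ = 1.2415 — both > 1, two phases present.
Newton–Raphson from β = 0.5:
  β = 0.5000: g = 0.04235, g' = -0.4633 → β = 0.5914
  β = 0.5914: g = -0.00041, g' = -0.4750 → β = 0.5905
Converged at β = 0.5905.
Compositions from xᵢ = zᵢ/(1+β(Kᵢ−1)), yᵢ = Kᵢxᵢ:
  1: x = 0.1910, y = 0.4431
  2: x = 0.2743, y = 0.3333
  3: x = 0.3584, y = 0.1549
  4: x = 0.1763, y = 0.0687

x_3 = 0.3584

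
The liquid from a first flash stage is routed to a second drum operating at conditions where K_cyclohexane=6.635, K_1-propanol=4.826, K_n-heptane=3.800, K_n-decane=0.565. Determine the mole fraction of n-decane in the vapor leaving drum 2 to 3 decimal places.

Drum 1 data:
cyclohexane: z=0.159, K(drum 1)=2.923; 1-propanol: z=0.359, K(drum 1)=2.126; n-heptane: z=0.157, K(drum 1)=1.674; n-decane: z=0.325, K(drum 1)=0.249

y_n-decane (drum 2) = 0.506

Drum 1:
Iterate (Newton) starting at ψ₁ = 0.5:
  ψ₁ = 0.500: g = 0.1028, g' = -0.849 → ψ₁ = 0.621
  ψ₁ = 0.621: g = -0.0056, g' = -0.959 → ψ₁ = 0.615
Converged at ψ₁ = 0.615.
Drum-1 compositions:
  cyclohexane: x = 0.073, y = 0.213
  1-propanol: x = 0.212, y = 0.451
  n-heptane: x = 0.111, y = 0.186
  n-decane: x = 0.604, y = 0.150
Drum-2 feed = drum-1 liquid: z₂ = (0.0728, 0.2121, 0.1110, 0.6041).
Drum 2:
Rachford–Rice: g(ψ₂) = Σ zᵢ(Kᵢ−1)/(1+ψ₂(Kᵢ−1)) = 0.
Check two-phase: ΣzᵢKᵢ = 2.270 > 1 and Σzᵢ/Kᵢ = 1.153 > 1, so g(0) = 1.270 > 0 and g(1) = -0.153 < 0.
Iterate (Newton) starting at ψ₂ = 0.5:
  ψ₂ = 0.500: g = 0.1797, g' = -0.862 → ψ₂ = 0.708
  ψ₂ = 0.708: g = 0.0252, g' = -0.655 → ψ₂ = 0.747
  ψ₂ = 0.747: g = 0.0004, g' = -0.636 → ψ₂ = 0.748
Converged at ψ₂ = 0.748.
  cyclohexane: x = 0.014, y = 0.093
  1-propanol: x = 0.055, y = 0.265
  n-heptane: x = 0.036, y = 0.136
  n-decane: x = 0.895, y = 0.506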